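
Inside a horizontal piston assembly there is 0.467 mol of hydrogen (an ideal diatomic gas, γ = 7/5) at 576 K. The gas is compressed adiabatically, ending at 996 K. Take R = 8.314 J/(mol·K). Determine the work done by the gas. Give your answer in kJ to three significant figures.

Adiabatic ⇒ Q = 0, so W_by = −ΔU = nCᵥ(T₁ − T₂).
Cᵥ = 5R/2 = 20.79 J/(mol·K).
W = (0.467)(20.79)(576 − 996) = -4077 J.

W ≈ -4.08 kJ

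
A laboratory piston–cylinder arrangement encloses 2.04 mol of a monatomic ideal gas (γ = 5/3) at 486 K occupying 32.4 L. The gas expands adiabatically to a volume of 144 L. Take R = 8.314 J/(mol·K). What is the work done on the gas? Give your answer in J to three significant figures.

W ≈ -7790 J

Adiabatic: TV^(γ−1) = const with γ = 5/3.
T₂ = T₁ (V₁/V₂)^(γ−1) = 486 × (32.4/144)^0.667 = 486 × 0.3699 = 179.8 K.
W_by = nCᵥ(T₁ − T₂) = (2.04)(12.47)(486 − 179.8) = 7790 J.
Work on gas = −W_by = -7790 J.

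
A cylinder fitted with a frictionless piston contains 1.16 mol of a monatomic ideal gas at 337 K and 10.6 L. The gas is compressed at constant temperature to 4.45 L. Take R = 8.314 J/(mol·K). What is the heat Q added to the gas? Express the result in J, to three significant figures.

Q ≈ -2820 J

Isothermal ⇒ ΔU = 0, so Q = W = nRT ln(V₂/V₁).
Q = (1.16)(8.314)(337) ln(4.45/10.6) = 3250 × -0.8679 = -2821 J.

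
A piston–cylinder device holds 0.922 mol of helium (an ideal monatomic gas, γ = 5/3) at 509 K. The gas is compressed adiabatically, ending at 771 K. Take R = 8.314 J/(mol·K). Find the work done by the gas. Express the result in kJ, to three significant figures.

Adiabatic ⇒ Q = 0, so W_by = −ΔU = nCᵥ(T₁ − T₂).
Cᵥ = 3R/2 = 12.47 J/(mol·K).
W = (0.922)(12.47)(509 − 771) = -3013 J.

W ≈ -3.01 kJ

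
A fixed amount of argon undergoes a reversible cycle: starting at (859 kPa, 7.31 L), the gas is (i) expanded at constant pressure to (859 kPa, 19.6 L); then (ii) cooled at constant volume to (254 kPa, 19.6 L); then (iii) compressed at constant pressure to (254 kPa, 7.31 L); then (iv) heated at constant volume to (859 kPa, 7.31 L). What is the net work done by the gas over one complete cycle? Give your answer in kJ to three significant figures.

W_net ≈ 7.44 kJ

Constant-volume legs do no work.
W(i) = (859)(19.6 − 7.31) = 10557 J; W(iii) = (254)(7.31 − 19.6) = -3122 J.
W_net = 10557 − 3122 = 7435 J (the clockwise enclosed area).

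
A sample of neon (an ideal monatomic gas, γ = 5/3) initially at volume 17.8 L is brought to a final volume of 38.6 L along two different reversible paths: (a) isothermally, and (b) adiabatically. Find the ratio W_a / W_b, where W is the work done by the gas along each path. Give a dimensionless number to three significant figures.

Path (a) isothermal: W = P₁V₁ ln(V₂/V₁) → W_a/(P₁V₁) = 0.7741.
Path (b) adiabatic: W = P₁V₁(1 − (V₁/V₂)^(γ−1))/(γ−1) → W_b/(P₁V₁) = 0.6047.
W_a / W_b = 0.7741 / 0.6047 = 1.28.

W_a / W_b ≈ 1.28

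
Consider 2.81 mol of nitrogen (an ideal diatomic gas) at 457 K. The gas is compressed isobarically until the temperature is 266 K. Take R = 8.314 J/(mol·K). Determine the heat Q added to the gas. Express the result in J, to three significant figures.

Isobaric: W = nRΔT = (2.81)(8.314)(-191) = -4462 J.
ΔU = nCᵥΔT with Cᵥ = 5R/2: ΔU = (2.81)(20.79)(-191) = -11156 J.
Q = ΔU + W = -11156 − 4462 = -15618 J.

Q ≈ -15600 J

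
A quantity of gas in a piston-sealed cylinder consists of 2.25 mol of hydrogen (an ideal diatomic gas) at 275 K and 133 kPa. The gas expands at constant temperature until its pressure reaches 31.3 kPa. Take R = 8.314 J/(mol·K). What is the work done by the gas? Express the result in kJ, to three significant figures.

W ≈ 7.44 kJ

Isothermal process: W = nRT ln(V₂/V₁) = nRT ln(P₁/P₂).
W = (2.25)(8.314)(275) × ln(133/31.3)
  = 5144 × ln(4.249) = 5144 × 1.447
W_by_gas = 7442 J.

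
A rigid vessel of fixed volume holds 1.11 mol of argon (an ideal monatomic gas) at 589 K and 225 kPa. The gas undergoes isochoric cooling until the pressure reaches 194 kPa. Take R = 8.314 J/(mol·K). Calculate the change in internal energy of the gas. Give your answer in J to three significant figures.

Constant volume ⇒ W = 0, so Q = ΔU = nCᵥΔT with Cᵥ = 3R/2 = 12.47 J/(mol·K).
At constant V, T₂/T₁ = P₂/P₁ ⇒ ΔT = T₁(P₂/P₁ − 1) = 589·(194/225 − 1) = -81.15 K.
ΔU = (1.11)(12.47)(-81.15) = -1123 J.

ΔU ≈ -1120 J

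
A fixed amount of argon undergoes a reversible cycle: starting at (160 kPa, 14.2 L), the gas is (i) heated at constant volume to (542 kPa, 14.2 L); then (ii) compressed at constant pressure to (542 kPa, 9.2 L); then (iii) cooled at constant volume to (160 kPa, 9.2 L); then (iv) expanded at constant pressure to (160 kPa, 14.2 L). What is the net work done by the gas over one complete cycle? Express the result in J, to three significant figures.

Constant-volume legs do no work.
W(ii) = (542)(9.2 − 14.2) = -2710 J; W(iv) = (160)(14.2 − 9.2) = 800 J.
W_net = -2710 + 800 = -1910 J (the counter-clockwise enclosed area).

W_net ≈ -1910 J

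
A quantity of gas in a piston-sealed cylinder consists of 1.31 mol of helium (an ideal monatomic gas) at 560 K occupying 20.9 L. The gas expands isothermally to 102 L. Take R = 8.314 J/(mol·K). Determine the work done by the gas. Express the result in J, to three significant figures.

Isothermal: W = nRT ln(V₂/V₁).
W = (1.31)(8.314)(560) × ln(102/20.9)
  = 6099 × 1.585
W_by_gas = 9669 J.

W ≈ 9670 J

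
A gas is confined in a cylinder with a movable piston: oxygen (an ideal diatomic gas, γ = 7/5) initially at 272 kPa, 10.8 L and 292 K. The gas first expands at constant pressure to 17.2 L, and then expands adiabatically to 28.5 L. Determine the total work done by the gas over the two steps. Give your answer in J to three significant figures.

W_total ≈ 3880 J

Step 1 (isobaric): W = PΔV = (272 kPa)(17.2 − 10.8 L) = 1741 J.
After step 1: P = 272 kPa, V = 17.2 L, T = 465 K.
Step 2 (adiabatic): W = (P₁V₁ − P₂V₂)/(γ−1) = (4678 − 3823)/0.4 = 2139 J.
W_total = 1741 + 2139 = 3880 J.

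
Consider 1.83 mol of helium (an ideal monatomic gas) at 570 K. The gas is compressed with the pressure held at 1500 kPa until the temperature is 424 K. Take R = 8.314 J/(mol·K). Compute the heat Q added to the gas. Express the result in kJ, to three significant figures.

Isobaric: W = nRΔT = (1.83)(8.314)(-146) = -2221 J.
ΔU = nCᵥΔT with Cᵥ = 3R/2: ΔU = (1.83)(12.47)(-146) = -3332 J.
Q = ΔU + W = -3332 − 2221 = -5553 J.

Q ≈ -5.55 kJ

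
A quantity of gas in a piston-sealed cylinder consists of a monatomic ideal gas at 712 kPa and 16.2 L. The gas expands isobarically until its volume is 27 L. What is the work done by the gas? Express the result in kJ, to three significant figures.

Isobaric: W = P ΔV.
W = (712 kPa)(27 − 16.2 L) = (712)(10.8) = 7690 J.

W ≈ 7.69 kJ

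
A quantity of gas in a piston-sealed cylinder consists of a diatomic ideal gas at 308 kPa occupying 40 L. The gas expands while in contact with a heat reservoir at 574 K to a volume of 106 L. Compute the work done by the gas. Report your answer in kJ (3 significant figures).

W ≈ 12.0 kJ

Isothermal: W = nRT ln(V₂/V₁) = P₁V₁ ln(V₂/V₁).
P₁V₁ = (308 kPa)(40 L) = 12320 J.
W = 12320 × ln(106/40) = 12320 × 0.9746
W_by_gas = 12007 J.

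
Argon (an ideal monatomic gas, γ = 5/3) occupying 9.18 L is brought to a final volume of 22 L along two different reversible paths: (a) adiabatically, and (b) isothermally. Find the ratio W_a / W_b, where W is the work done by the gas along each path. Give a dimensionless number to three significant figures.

Path (a) adiabatic: W = P₁V₁(1 − (V₁/V₂)^(γ−1))/(γ−1) → W_a/(P₁V₁) = 0.6624.
Path (b) isothermal: W = P₁V₁ ln(V₂/V₁) → W_b/(P₁V₁) = 0.874.
W_a / W_b = 0.6624 / 0.874 = 0.7579.

W_a / W_b ≈ 0.758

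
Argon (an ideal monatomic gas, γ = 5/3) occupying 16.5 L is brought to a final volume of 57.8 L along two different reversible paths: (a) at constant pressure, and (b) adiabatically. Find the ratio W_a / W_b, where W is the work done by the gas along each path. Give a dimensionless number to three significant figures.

Path (a) isobaric: W = P₁(V₂ − V₁) → W_a/(P₁V₁) = 2.503.
Path (b) adiabatic: W = P₁V₁(1 − (V₁/V₂)^(γ−1))/(γ−1) → W_b/(P₁V₁) = 0.8497.
W_a / W_b = 2.503 / 0.8497 = 2.946.

W_a / W_b ≈ 2.95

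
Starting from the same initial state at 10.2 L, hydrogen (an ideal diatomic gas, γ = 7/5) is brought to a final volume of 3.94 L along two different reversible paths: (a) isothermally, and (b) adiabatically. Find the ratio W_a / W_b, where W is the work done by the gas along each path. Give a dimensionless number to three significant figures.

Path (a) isothermal: W = P₁V₁ ln(V₂/V₁) → W_a/(P₁V₁) = -0.9512.
Path (b) adiabatic: W = P₁V₁(1 − (V₁/V₂)^(γ−1))/(γ−1) → W_b/(P₁V₁) = -1.157.
W_a / W_b = -0.9512 / -1.157 = 0.8218.

W_a / W_b ≈ 0.822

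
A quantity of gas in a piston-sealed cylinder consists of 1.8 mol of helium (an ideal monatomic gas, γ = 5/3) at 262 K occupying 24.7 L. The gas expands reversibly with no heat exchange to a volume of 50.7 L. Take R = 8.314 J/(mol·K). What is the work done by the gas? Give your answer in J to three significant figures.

Adiabatic: TV^(γ−1) = const with γ = 5/3.
T₂ = T₁ (V₁/V₂)^(γ−1) = 262 × (24.7/50.7)^0.667 = 262 × 0.6191 = 162.2 K.
W_by = nCᵥ(T₁ − T₂) = (1.8)(12.47)(262 − 162.2) = 2240 J.

W ≈ 2240 J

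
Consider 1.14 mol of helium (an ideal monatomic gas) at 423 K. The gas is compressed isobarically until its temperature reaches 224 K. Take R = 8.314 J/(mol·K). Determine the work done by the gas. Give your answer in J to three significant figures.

Isobaric: W = P ΔV = nR ΔT.
W = (1.14)(8.314)(224 − 423) = -1886 J.

W ≈ -1890 J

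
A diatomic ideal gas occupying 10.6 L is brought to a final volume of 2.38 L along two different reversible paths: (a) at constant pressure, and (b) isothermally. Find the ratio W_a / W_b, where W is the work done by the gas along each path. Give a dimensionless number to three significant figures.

W_a / W_b ≈ 0.519

Path (a) isobaric: W = P₁(V₂ − V₁) → W_a/(P₁V₁) = -0.7755.
Path (b) isothermal: W = P₁V₁ ln(V₂/V₁) → W_b/(P₁V₁) = -1.494.
W_a / W_b = -0.7755 / -1.494 = 0.5191.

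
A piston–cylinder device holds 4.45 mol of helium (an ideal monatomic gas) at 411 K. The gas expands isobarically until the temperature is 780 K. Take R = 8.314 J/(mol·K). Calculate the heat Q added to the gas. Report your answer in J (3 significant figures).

Isobaric: W = nRΔT = (4.45)(8.314)(369) = 13652 J.
ΔU = nCᵥΔT with Cᵥ = 3R/2: ΔU = (4.45)(12.47)(369) = 20478 J.
Q = ΔU + W = 20478 + 13652 = 34130 J.

Q ≈ 34100 J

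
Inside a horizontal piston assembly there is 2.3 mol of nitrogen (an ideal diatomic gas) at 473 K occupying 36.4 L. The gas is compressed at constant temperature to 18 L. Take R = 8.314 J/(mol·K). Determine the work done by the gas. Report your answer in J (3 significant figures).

W ≈ -6370 J

Isothermal: W = nRT ln(V₂/V₁).
W = (2.3)(8.314)(473) × ln(18/36.4)
  = 9045 × -0.7042
W_by_gas = -6369 J.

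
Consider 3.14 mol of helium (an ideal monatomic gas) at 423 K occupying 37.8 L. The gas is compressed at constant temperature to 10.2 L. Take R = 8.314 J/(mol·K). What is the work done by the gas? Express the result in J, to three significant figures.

W ≈ -14500 J

Isothermal: W = nRT ln(V₂/V₁).
W = (3.14)(8.314)(423) × ln(10.2/37.8)
  = 11043 × -1.31
W_by_gas = -14465 J.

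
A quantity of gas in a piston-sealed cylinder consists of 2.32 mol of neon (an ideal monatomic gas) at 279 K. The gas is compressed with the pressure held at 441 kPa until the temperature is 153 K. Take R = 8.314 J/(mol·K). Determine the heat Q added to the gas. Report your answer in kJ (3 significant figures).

Q ≈ -6.08 kJ

Isobaric: W = nRΔT = (2.32)(8.314)(-126) = -2430 J.
ΔU = nCᵥΔT with Cᵥ = 3R/2: ΔU = (2.32)(12.47)(-126) = -3646 J.
Q = ΔU + W = -3646 − 2430 = -6076 J.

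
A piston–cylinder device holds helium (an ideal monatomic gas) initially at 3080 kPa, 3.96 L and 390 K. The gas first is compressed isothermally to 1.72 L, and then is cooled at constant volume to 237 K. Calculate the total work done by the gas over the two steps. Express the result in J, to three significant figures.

Step 1 (isothermal): W = P₁V₁ ln(V₂/V₁) = (12197) ln(1.72/3.96) = -10171 J.
Step 2 (isochoric): W = 0 (constant volume).
W_total = -10171 + 0 = -10171 J.

W_total ≈ -10200 J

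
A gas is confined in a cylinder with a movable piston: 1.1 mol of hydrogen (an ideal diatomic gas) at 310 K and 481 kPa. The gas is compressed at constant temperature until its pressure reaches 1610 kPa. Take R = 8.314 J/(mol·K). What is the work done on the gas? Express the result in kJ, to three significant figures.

W ≈ 3.43 kJ

Isothermal process: W = nRT ln(V₂/V₁) = nRT ln(P₁/P₂).
W = (1.1)(8.314)(310) × ln(481/1610)
  = 2835 × ln(0.2988) = 2835 × -1.208
W_by_gas = -3425 J; work on gas = −W_by = 3425 J.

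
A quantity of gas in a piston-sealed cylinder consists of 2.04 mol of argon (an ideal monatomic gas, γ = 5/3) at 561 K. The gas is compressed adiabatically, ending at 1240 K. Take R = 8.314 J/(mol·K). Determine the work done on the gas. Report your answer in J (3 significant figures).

W ≈ 17300 J

Adiabatic ⇒ Q = 0, so W_by = −ΔU = nCᵥ(T₁ − T₂).
Cᵥ = 3R/2 = 12.47 J/(mol·K).
W = (2.04)(12.47)(561 − 1240) = -17274 J.
Work on gas = −W_by = 17274 J.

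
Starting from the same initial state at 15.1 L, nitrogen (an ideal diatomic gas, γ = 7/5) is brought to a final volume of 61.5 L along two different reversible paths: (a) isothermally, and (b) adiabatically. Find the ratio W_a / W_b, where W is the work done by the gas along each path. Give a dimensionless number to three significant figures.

W_a / W_b ≈ 1.31

Path (a) isothermal: W = P₁V₁ ln(V₂/V₁) → W_a/(P₁V₁) = 1.404.
Path (b) adiabatic: W = P₁V₁(1 − (V₁/V₂)^(γ−1))/(γ−1) → W_b/(P₁V₁) = 1.074.
W_a / W_b = 1.404 / 1.074 = 1.307.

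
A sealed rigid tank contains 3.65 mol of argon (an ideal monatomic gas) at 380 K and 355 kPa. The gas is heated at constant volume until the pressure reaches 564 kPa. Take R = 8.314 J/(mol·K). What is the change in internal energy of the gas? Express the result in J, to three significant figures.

ΔU ≈ 10200 J

Constant volume ⇒ W = 0, so Q = ΔU = nCᵥΔT with Cᵥ = 3R/2 = 12.47 J/(mol·K).
At constant V, T₂/T₁ = P₂/P₁ ⇒ ΔT = T₁(P₂/P₁ − 1) = 380·(564/355 − 1) = 223.7 K.
ΔU = (3.65)(12.47)(223.7) = 10183 J.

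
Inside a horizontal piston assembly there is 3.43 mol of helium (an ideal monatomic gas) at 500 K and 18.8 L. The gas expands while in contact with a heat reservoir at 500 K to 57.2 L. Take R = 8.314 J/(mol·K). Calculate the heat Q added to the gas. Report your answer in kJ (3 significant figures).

Isothermal ⇒ ΔU = 0, so Q = W = nRT ln(V₂/V₁).
Q = (3.43)(8.314)(500) ln(57.2/18.8) = 14259 × 1.113 = 15865 J.

Q ≈ 15.9 kJ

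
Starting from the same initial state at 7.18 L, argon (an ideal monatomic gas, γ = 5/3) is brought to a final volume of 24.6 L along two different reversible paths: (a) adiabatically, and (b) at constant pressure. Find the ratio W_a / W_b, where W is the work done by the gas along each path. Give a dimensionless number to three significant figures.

Path (a) adiabatic: W = P₁V₁(1 − (V₁/V₂)^(γ−1))/(γ−1) → W_a/(P₁V₁) = 0.84.
Path (b) isobaric: W = P₁(V₂ − V₁) → W_b/(P₁V₁) = 2.426.
W_a / W_b = 0.84 / 2.426 = 0.3462.

W_a / W_b ≈ 0.346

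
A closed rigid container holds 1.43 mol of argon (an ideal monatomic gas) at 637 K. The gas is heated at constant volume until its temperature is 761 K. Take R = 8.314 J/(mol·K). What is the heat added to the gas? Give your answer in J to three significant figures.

Constant volume ⇒ W = 0, so Q = ΔU = nCᵥΔT with Cᵥ = 3R/2 = 12.47 J/(mol·K).
ΔU = (1.43)(12.47)(761 − 637) = 2211 J.

Q ≈ 2210 J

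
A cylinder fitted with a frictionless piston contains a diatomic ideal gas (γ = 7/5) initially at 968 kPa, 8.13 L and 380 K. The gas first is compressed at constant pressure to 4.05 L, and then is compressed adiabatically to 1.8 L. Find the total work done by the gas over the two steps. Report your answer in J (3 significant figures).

W_total ≈ -7700 J

Step 1 (isobaric): W = PΔV = (968 kPa)(4.05 − 8.13 L) = -3949 J.
After step 1: P = 968 kPa, V = 4.05 L, T = 189.3 K.
Step 2 (adiabatic): W = (P₁V₁ − P₂V₂)/(γ−1) = (3920 − 5423)/0.4 = -3755 J.
W_total = -3949 − 3755 = -7705 J.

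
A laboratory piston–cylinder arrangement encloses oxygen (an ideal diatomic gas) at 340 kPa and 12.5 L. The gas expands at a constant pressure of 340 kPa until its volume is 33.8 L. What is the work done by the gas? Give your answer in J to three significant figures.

Isobaric: W = P ΔV.
W = (340 kPa)(33.8 − 12.5 L) = (340)(21.3) = 7242 J.

W ≈ 7240 J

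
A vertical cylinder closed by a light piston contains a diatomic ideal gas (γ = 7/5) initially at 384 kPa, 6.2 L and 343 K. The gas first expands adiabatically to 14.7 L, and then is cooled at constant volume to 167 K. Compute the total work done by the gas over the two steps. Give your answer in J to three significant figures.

W_total ≈ 1740 J

Step 1 (adiabatic): W = (P₁V₁ − P₂V₂)/(γ−1) = (2381 − 1686)/0.4 = 1738 J.
Step 2 (isochoric): W = 0 (constant volume).
W_total = 1738 + 0 = 1738 J.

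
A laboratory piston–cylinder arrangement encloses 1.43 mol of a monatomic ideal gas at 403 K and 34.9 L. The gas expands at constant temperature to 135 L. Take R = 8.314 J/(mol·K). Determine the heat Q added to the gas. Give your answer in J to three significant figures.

Isothermal ⇒ ΔU = 0, so Q = W = nRT ln(V₂/V₁).
Q = (1.43)(8.314)(403) ln(135/34.9) = 4791 × 1.353 = 6482 J.

Q ≈ 6480 J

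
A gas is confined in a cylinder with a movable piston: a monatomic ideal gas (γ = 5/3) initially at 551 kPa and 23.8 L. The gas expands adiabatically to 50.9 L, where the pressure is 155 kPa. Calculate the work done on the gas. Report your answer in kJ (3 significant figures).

Adiabatic: W = (P₁V₁ − P₂V₂)/(γ − 1) with γ = 5/3.
P₁V₁ = 13114 J, P₂V₂ = 7890 J.
W = (13114 − 7890) / 0.6667 = 7836 J.
Work on gas = −W_by = -7836 J.

W ≈ -7.84 kJ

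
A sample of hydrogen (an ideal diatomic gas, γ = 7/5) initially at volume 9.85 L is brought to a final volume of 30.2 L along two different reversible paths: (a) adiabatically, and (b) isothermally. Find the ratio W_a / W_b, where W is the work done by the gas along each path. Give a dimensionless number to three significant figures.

W_a / W_b ≈ 0.806

Path (a) adiabatic: W = P₁V₁(1 − (V₁/V₂)^(γ−1))/(γ−1) → W_a/(P₁V₁) = 0.903.
Path (b) isothermal: W = P₁V₁ ln(V₂/V₁) → W_b/(P₁V₁) = 1.12.
W_a / W_b = 0.903 / 1.12 = 0.806.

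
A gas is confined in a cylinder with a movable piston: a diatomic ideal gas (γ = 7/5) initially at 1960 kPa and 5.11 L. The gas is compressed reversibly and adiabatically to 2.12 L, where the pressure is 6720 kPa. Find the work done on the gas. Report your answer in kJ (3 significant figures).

W ≈ 10.6 kJ

Adiabatic: W = (P₁V₁ − P₂V₂)/(γ − 1) with γ = 7/5.
P₁V₁ = 10016 J, P₂V₂ = 14246 J.
W = (10016 − 14246) / 0.4 = -10577 J.
Work on gas = −W_by = 10577 J.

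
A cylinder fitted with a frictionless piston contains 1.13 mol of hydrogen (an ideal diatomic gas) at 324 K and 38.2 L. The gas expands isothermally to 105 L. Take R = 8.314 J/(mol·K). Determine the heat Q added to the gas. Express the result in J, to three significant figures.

Isothermal ⇒ ΔU = 0, so Q = W = nRT ln(V₂/V₁).
Q = (1.13)(8.314)(324) ln(105/38.2) = 3044 × 1.011 = 3078 J.

Q ≈ 3080 J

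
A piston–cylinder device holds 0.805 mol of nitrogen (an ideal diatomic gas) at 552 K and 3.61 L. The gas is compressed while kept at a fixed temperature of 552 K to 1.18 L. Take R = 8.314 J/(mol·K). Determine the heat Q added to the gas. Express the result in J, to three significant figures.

Q ≈ -4130 J

Isothermal ⇒ ΔU = 0, so Q = W = nRT ln(V₂/V₁).
Q = (0.805)(8.314)(552) ln(1.18/3.61) = 3694 × -1.118 = -4131 J.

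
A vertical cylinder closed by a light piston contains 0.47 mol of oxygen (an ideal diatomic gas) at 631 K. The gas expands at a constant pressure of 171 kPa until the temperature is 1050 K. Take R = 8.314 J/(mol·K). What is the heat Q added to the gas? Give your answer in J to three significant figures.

Isobaric: W = nRΔT = (0.47)(8.314)(419) = 1637 J.
ΔU = nCᵥΔT with Cᵥ = 5R/2: ΔU = (0.47)(20.79)(419) = 4093 J.
Q = ΔU + W = 4093 + 1637 = 5730 J.

Q ≈ 5730 J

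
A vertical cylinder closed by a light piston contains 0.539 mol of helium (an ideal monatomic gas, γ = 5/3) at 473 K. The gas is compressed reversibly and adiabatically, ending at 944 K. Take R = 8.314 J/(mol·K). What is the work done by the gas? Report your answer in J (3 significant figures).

Adiabatic ⇒ Q = 0, so W_by = −ΔU = nCᵥ(T₁ − T₂).
Cᵥ = 3R/2 = 12.47 J/(mol·K).
W = (0.539)(12.47)(473 − 944) = -3166 J.

W ≈ -3170 J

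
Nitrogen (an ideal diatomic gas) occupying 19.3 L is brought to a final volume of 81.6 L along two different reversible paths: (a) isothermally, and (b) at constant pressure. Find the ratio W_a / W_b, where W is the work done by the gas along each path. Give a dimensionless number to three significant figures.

Path (a) isothermal: W = P₁V₁ ln(V₂/V₁) → W_a/(P₁V₁) = 1.442.
Path (b) isobaric: W = P₁(V₂ − V₁) → W_b/(P₁V₁) = 3.228.
W_a / W_b = 1.442 / 3.228 = 0.4466.

W_a / W_b ≈ 0.447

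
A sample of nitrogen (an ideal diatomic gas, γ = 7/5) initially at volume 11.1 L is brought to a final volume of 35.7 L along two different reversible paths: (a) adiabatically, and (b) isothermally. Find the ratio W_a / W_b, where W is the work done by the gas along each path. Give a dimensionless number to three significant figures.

Path (a) adiabatic: W = P₁V₁(1 − (V₁/V₂)^(γ−1))/(γ−1) → W_a/(P₁V₁) = 0.9332.
Path (b) isothermal: W = P₁V₁ ln(V₂/V₁) → W_b/(P₁V₁) = 1.168.
W_a / W_b = 0.9332 / 1.168 = 0.7989.

W_a / W_b ≈ 0.799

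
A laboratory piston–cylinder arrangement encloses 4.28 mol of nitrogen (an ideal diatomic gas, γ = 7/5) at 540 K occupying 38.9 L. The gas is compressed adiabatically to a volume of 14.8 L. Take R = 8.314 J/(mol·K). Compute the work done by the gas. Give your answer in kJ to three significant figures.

Adiabatic: TV^(γ−1) = const with γ = 7/5.
T₂ = T₁ (V₁/V₂)^(γ−1) = 540 × (38.9/14.8)^0.4 = 540 × 1.472 = 794.8 K.
W_by = nCᵥ(T₁ − T₂) = (4.28)(20.79)(540 − 794.8) = -22669 J.

W ≈ -22.7 kJ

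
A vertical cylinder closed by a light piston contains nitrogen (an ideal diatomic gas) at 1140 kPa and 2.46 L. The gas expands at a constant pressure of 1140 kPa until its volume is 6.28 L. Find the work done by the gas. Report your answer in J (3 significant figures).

Isobaric: W = P ΔV.
W = (1140 kPa)(6.28 − 2.46 L) = (1140)(3.82) = 4355 J.

W ≈ 4350 J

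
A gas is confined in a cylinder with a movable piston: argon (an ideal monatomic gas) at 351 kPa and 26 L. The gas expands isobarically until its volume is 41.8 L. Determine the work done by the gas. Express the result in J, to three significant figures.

W ≈ 5550 J

Isobaric: W = P ΔV.
W = (351 kPa)(41.8 − 26 L) = (351)(15.8) = 5546 J.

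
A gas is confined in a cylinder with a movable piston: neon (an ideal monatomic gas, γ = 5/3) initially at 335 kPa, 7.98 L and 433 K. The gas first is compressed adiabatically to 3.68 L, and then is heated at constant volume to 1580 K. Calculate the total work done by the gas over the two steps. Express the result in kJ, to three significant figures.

W_total ≈ -2.71 kJ

Step 1 (adiabatic): W = (P₁V₁ − P₂V₂)/(γ−1) = (2673 − 4479)/0.667 = -2708 J.
Step 2 (isochoric): W = 0 (constant volume).
W_total = -2708 + 0 = -2708 J.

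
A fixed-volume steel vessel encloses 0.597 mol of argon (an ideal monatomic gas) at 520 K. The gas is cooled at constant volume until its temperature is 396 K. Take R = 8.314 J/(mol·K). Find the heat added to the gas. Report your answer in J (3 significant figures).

Q ≈ -923 J

Constant volume ⇒ W = 0, so Q = ΔU = nCᵥΔT with Cᵥ = 3R/2 = 12.47 J/(mol·K).
ΔU = (0.597)(12.47)(396 − 520) = -923.2 J.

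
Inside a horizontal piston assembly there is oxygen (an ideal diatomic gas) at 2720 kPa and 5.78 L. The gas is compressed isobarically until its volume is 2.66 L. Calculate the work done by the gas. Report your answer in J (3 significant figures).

W ≈ -8490 J

Isobaric: W = P ΔV.
W = (2720 kPa)(2.66 − 5.78 L) = (2720)(-3.12) = -8486 J.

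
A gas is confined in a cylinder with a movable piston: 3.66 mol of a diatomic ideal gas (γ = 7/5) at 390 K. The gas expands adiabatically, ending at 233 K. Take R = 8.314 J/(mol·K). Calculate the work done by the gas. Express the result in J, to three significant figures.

Adiabatic ⇒ Q = 0, so W_by = −ΔU = nCᵥ(T₁ − T₂).
Cᵥ = 5R/2 = 20.79 J/(mol·K).
W = (3.66)(20.79)(390 − 233) = 11943 J.

W ≈ 11900 J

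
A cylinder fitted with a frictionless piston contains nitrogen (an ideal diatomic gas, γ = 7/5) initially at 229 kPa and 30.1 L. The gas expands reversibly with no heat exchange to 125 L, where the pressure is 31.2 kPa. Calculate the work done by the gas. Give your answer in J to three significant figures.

Adiabatic: W = (P₁V₁ − P₂V₂)/(γ − 1) with γ = 7/5.
P₁V₁ = 6893 J, P₂V₂ = 3900 J.
W = (6893 − 3900) / 0.4 = 7482 J.

W ≈ 7480 J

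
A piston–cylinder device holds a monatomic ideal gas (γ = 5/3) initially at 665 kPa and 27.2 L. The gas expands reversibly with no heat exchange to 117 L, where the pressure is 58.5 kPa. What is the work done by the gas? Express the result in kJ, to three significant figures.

Adiabatic: W = (P₁V₁ − P₂V₂)/(γ − 1) with γ = 5/3.
P₁V₁ = 18088 J, P₂V₂ = 6844 J.
W = (18088 − 6844) / 0.6667 = 16865 J.

W ≈ 16.9 kJ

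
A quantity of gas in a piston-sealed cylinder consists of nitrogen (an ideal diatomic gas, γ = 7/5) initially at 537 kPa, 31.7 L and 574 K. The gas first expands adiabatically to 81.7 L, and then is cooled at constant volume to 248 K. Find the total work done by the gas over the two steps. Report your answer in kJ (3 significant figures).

Step 1 (adiabatic): W = (P₁V₁ − P₂V₂)/(γ−1) = (17023 − 11657)/0.4 = 13416 J.
Step 2 (isochoric): W = 0 (constant volume).
W_total = 13416 + 0 = 13416 J.

W_total ≈ 13.4 kJ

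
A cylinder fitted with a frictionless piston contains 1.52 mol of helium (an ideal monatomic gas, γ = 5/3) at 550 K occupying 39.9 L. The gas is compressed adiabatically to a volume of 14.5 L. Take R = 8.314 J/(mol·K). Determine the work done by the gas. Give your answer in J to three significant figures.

W ≈ -10000 J

Adiabatic: TV^(γ−1) = const with γ = 5/3.
T₂ = T₁ (V₁/V₂)^(γ−1) = 550 × (39.9/14.5)^0.667 = 550 × 1.964 = 1080 K.
W_by = nCᵥ(T₁ − T₂) = (1.52)(12.47)(550 − 1080) = -10047 J.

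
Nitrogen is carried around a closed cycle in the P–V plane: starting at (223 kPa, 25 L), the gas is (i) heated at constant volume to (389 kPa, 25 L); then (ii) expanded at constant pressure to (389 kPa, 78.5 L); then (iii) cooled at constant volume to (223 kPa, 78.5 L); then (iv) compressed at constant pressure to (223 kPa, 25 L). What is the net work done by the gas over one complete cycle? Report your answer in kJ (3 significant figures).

W_net ≈ 8.88 kJ

Constant-volume legs do no work.
W(ii) = (389)(78.5 − 25) = 20812 J; W(iv) = (223)(25 − 78.5) = -11930 J.
W_net = 20812 − 11930 = 8881 J (the clockwise enclosed area).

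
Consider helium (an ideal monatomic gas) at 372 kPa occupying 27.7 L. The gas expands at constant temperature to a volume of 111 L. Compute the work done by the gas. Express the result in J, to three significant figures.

W ≈ 14300 J

Isothermal: W = nRT ln(V₂/V₁) = P₁V₁ ln(V₂/V₁).
P₁V₁ = (372 kPa)(27.7 L) = 10304 J.
W = 10304 × ln(111/27.7) = 10304 × 1.388
W_by_gas = 14304 J.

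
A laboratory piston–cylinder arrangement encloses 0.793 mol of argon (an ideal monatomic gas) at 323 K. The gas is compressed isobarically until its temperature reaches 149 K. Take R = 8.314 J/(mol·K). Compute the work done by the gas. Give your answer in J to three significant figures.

W ≈ -1150 J

Isobaric: W = P ΔV = nR ΔT.
W = (0.793)(8.314)(149 − 323) = -1147 J.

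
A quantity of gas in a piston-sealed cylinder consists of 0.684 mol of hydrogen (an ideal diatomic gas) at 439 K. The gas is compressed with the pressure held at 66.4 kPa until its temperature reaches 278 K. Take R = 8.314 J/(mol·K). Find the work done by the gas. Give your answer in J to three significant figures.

Isobaric: W = P ΔV = nR ΔT.
W = (0.684)(8.314)(278 − 439) = -915.6 J.

W ≈ -916 J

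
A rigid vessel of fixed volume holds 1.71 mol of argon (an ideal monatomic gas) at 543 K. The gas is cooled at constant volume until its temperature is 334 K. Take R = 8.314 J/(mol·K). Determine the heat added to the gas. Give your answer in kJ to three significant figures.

Q ≈ -4.46 kJ

Constant volume ⇒ W = 0, so Q = ΔU = nCᵥΔT with Cᵥ = 3R/2 = 12.47 J/(mol·K).
ΔU = (1.71)(12.47)(334 − 543) = -4457 J.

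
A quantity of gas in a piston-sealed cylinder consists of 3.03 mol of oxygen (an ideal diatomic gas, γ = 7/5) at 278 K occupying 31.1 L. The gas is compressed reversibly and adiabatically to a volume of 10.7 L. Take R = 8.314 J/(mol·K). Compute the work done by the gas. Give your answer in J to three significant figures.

W ≈ -9320 J

Adiabatic: TV^(γ−1) = const with γ = 7/5.
T₂ = T₁ (V₁/V₂)^(γ−1) = 278 × (31.1/10.7)^0.4 = 278 × 1.532 = 426 K.
W_by = nCᵥ(T₁ − T₂) = (3.03)(20.79)(278 − 426) = -9320 J.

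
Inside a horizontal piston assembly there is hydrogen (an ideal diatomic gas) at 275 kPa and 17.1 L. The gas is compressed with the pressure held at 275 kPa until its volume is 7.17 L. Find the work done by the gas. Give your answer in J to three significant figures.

W ≈ -2730 J

Isobaric: W = P ΔV.
W = (275 kPa)(7.17 − 17.1 L) = (275)(-9.93) = -2731 J.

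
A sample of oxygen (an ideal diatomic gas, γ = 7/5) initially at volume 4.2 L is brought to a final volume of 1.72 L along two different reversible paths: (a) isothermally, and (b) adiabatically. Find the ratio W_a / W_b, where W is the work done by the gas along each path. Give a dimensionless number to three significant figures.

W_a / W_b ≈ 0.832

Path (a) isothermal: W = P₁V₁ ln(V₂/V₁) → W_a/(P₁V₁) = -0.8928.
Path (b) adiabatic: W = P₁V₁(1 − (V₁/V₂)^(γ−1))/(γ−1) → W_b/(P₁V₁) = -1.073.
W_a / W_b = -0.8928 / -1.073 = 0.8321.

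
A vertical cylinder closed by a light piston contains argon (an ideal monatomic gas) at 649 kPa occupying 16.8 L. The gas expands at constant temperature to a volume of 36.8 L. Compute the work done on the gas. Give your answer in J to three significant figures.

Isothermal: W = nRT ln(V₂/V₁) = P₁V₁ ln(V₂/V₁).
P₁V₁ = (649 kPa)(16.8 L) = 10903 J.
W = 10903 × ln(36.8/16.8) = 10903 × 0.7841
W_by_gas = 8549 J; work on gas = −W_by = -8549 J.

W ≈ -8550 J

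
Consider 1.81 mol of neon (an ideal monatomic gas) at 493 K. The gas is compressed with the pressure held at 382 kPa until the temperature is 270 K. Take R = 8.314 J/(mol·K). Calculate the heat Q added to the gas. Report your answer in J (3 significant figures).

Q ≈ -8390 J

Isobaric: W = nRΔT = (1.81)(8.314)(-223) = -3356 J.
ΔU = nCᵥΔT with Cᵥ = 3R/2: ΔU = (1.81)(12.47)(-223) = -5034 J.
Q = ΔU + W = -5034 − 3356 = -8389 J.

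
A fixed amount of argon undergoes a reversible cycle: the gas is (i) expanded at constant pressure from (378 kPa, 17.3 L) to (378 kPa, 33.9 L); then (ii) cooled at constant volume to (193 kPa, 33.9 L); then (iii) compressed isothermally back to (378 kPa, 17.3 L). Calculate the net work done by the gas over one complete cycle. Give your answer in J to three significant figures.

W_net ≈ 1870 J

Leg (i): W = PΔV = (378)(33.9 − 17.3) = 6275 J.
Leg (ii): W = 0.
Leg (iii): W = PᵢVᵢ ln(V_f/Vᵢ) = (6543) ln(17.3/33.9) = -4401 J.
W_net = 6275 − 4401 = 1873 J.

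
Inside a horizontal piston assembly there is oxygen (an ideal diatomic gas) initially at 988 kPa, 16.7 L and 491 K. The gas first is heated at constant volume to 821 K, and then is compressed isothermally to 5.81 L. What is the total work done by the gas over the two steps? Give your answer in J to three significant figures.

W_total ≈ -29100 J

Step 1 (isochoric): W = 0 (constant volume).
After step 1: P = 1652 kPa (V unchanged).
Step 2 (isothermal): W = P₁V₁ ln(V₂/V₁) = (27589) ln(5.81/16.7) = -29129 J.
W_total = 0 − 29129 = -29129 J.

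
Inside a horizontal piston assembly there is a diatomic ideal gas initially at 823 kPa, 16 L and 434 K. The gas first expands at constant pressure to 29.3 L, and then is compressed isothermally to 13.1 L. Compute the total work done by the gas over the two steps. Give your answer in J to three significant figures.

W_total ≈ -8470 J

Step 1 (isobaric): W = PΔV = (823 kPa)(29.3 − 16 L) = 10946 J.
After step 1: P = 823 kPa, V = 29.3 L, T = 794.8 K.
Step 2 (isothermal): W = P₁V₁ ln(V₂/V₁) = (24114) ln(13.1/29.3) = -19411 J.
W_total = 10946 − 19411 = -8465 J.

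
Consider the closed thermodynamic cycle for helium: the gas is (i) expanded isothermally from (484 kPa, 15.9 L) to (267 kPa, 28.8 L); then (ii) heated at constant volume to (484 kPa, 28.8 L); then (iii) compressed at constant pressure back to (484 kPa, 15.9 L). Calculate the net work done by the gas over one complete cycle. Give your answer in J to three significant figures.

W_net ≈ -1670 J

Leg (i): W = PᵢVᵢ ln(V_f/Vᵢ) = (7696) ln(28.8/15.9) = 4572 J.
Leg (ii): W = 0.
Leg (iii): W = PΔV = (484)(15.9 − 28.8) = -6244 J.
W_net = 4572 − 6244 = -1672 J.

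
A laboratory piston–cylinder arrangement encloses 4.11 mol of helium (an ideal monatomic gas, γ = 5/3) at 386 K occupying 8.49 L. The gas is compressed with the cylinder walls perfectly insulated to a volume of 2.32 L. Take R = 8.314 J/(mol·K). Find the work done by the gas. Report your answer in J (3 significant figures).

Adiabatic: TV^(γ−1) = const with γ = 5/3.
T₂ = T₁ (V₁/V₂)^(γ−1) = 386 × (8.49/2.32)^0.667 = 386 × 2.375 = 916.6 K.
W_by = nCᵥ(T₁ − T₂) = (4.11)(12.47)(386 − 916.6) = -27199 J.

W ≈ -27200 J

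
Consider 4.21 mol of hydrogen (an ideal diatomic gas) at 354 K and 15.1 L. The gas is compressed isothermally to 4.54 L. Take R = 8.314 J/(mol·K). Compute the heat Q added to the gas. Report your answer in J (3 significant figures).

Isothermal ⇒ ΔU = 0, so Q = W = nRT ln(V₂/V₁).
Q = (4.21)(8.314)(354) ln(4.54/15.1) = 12391 × -1.202 = -14891 J.

Q ≈ -14900 J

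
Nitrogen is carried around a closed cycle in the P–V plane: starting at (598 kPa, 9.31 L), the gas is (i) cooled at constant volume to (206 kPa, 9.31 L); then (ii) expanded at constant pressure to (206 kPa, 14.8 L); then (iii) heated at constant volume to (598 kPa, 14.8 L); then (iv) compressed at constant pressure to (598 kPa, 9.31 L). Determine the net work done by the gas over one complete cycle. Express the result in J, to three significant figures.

W_net ≈ -2150 J

Constant-volume legs do no work.
W(ii) = (206)(14.8 − 9.31) = 1131 J; W(iv) = (598)(9.31 − 14.8) = -3283 J.
W_net = 1131 − 3283 = -2152 J (the counter-clockwise enclosed area).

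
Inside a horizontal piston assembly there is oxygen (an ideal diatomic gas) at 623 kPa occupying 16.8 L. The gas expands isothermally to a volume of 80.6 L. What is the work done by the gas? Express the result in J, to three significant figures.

W ≈ 16400 J

Isothermal: W = nRT ln(V₂/V₁) = P₁V₁ ln(V₂/V₁).
P₁V₁ = (623 kPa)(16.8 L) = 10466 J.
W = 10466 × ln(80.6/16.8) = 10466 × 1.568
W_by_gas = 16413 J.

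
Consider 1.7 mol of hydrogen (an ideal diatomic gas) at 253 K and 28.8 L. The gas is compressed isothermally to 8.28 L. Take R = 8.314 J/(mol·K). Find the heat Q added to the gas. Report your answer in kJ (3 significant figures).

Q ≈ -4.46 kJ

Isothermal ⇒ ΔU = 0, so Q = W = nRT ln(V₂/V₁).
Q = (1.7)(8.314)(253) ln(8.28/28.8) = 3576 × -1.247 = -4457 J.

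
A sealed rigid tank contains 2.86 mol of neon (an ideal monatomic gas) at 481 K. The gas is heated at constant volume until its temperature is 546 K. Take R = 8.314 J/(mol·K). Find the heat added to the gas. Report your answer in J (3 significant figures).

Constant volume ⇒ W = 0, so Q = ΔU = nCᵥΔT with Cᵥ = 3R/2 = 12.47 J/(mol·K).
ΔU = (2.86)(12.47)(546 − 481) = 2318 J.

Q ≈ 2320 J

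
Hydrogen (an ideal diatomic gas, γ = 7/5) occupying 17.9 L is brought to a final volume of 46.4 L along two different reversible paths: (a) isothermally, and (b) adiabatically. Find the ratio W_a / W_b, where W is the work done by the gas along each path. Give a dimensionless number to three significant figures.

Path (a) isothermal: W = P₁V₁ ln(V₂/V₁) → W_a/(P₁V₁) = 0.9525.
Path (b) adiabatic: W = P₁V₁(1 − (V₁/V₂)^(γ−1))/(γ−1) → W_b/(P₁V₁) = 0.7921.
W_a / W_b = 0.9525 / 0.7921 = 1.203.

W_a / W_b ≈ 1.20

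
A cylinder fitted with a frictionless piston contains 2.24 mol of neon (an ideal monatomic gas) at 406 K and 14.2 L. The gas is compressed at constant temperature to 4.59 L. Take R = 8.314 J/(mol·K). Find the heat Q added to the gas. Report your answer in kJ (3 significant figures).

Q ≈ -8.54 kJ

Isothermal ⇒ ΔU = 0, so Q = W = nRT ln(V₂/V₁).
Q = (2.24)(8.314)(406) ln(4.59/14.2) = 7561 × -1.129 = -8539 J.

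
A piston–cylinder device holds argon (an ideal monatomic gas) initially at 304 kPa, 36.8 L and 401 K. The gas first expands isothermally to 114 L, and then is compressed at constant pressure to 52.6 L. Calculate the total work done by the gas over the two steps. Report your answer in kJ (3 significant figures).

Step 1 (isothermal): W = P₁V₁ ln(V₂/V₁) = (11187) ln(114/36.8) = 12649 J.
After step 1: P = 98.13 kPa, V = 114 L, T = 401 K.
Step 2 (isobaric): W = PΔV = (98.13 kPa)(52.6 − 114 L) = -6025 J.
W_total = 12649 − 6025 = 6624 J.

W_total ≈ 6.62 kJ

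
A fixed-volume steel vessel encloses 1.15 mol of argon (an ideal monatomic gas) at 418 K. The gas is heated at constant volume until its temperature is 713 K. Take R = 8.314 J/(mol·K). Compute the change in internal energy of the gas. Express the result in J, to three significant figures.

Constant volume ⇒ W = 0, so Q = ΔU = nCᵥΔT with Cᵥ = 3R/2 = 12.47 J/(mol·K).
ΔU = (1.15)(12.47)(713 − 418) = 4231 J.

ΔU ≈ 4230 J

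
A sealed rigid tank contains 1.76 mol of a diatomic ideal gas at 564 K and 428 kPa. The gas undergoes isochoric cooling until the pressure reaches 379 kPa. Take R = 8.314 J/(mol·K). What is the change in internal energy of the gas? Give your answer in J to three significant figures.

Constant volume ⇒ W = 0, so Q = ΔU = nCᵥΔT with Cᵥ = 5R/2 = 20.79 J/(mol·K).
At constant V, T₂/T₁ = P₂/P₁ ⇒ ΔT = T₁(P₂/P₁ − 1) = 564·(379/428 − 1) = -64.57 K.
ΔU = (1.76)(20.79)(-64.57) = -2362 J.

ΔU ≈ -2360 J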